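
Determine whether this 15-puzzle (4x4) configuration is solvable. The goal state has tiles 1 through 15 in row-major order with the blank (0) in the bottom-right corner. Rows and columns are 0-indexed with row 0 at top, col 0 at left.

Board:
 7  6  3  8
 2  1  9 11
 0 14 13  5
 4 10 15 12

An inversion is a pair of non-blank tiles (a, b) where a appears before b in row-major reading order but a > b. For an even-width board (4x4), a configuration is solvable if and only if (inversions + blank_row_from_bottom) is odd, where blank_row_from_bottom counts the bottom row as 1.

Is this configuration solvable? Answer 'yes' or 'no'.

Answer: no

Derivation:
Inversions: 34
Blank is in row 2 (0-indexed from top), which is row 2 counting from the bottom (bottom = 1).
34 + 2 = 36, which is even, so the puzzle is not solvable.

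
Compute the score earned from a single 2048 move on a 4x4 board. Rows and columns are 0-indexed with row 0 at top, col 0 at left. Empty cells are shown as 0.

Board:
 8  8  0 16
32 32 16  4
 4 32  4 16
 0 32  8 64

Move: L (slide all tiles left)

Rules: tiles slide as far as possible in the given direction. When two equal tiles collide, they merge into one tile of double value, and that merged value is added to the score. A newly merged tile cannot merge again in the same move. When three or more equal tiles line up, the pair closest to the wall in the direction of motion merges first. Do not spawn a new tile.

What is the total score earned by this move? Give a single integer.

Slide left:
row 0: [8, 8, 0, 16] -> [16, 16, 0, 0]  score +16 (running 16)
row 1: [32, 32, 16, 4] -> [64, 16, 4, 0]  score +64 (running 80)
row 2: [4, 32, 4, 16] -> [4, 32, 4, 16]  score +0 (running 80)
row 3: [0, 32, 8, 64] -> [32, 8, 64, 0]  score +0 (running 80)
Board after move:
16 16  0  0
64 16  4  0
 4 32  4 16
32  8 64  0

Answer: 80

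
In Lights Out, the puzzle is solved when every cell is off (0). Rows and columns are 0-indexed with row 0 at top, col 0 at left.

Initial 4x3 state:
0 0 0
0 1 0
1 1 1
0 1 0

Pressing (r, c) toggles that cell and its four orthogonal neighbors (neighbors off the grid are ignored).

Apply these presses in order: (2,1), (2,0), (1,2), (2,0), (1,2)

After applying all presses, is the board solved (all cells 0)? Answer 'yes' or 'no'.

After press 1 at (2,1):
0 0 0
0 0 0
0 0 0
0 0 0

After press 2 at (2,0):
0 0 0
1 0 0
1 1 0
1 0 0

After press 3 at (1,2):
0 0 1
1 1 1
1 1 1
1 0 0

After press 4 at (2,0):
0 0 1
0 1 1
0 0 1
0 0 0

After press 5 at (1,2):
0 0 0
0 0 0
0 0 0
0 0 0

Lights still on: 0

Answer: yes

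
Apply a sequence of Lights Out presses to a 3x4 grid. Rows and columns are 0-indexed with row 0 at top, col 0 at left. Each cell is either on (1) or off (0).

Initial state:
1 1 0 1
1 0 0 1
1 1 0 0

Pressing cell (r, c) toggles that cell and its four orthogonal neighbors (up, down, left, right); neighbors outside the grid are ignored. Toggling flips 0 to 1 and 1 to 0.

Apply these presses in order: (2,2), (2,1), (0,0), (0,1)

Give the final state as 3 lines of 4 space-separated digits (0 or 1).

Answer: 1 1 1 1
0 0 1 1
0 1 0 1

Derivation:
After press 1 at (2,2):
1 1 0 1
1 0 1 1
1 0 1 1

After press 2 at (2,1):
1 1 0 1
1 1 1 1
0 1 0 1

After press 3 at (0,0):
0 0 0 1
0 1 1 1
0 1 0 1

After press 4 at (0,1):
1 1 1 1
0 0 1 1
0 1 0 1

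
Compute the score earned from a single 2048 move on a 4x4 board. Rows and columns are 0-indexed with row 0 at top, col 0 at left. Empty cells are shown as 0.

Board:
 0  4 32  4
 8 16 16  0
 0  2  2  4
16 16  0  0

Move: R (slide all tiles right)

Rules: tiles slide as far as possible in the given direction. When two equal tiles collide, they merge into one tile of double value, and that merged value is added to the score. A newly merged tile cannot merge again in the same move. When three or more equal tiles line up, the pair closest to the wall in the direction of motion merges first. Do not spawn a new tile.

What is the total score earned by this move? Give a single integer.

Answer: 68

Derivation:
Slide right:
row 0: [0, 4, 32, 4] -> [0, 4, 32, 4]  score +0 (running 0)
row 1: [8, 16, 16, 0] -> [0, 0, 8, 32]  score +32 (running 32)
row 2: [0, 2, 2, 4] -> [0, 0, 4, 4]  score +4 (running 36)
row 3: [16, 16, 0, 0] -> [0, 0, 0, 32]  score +32 (running 68)
Board after move:
 0  4 32  4
 0  0  8 32
 0  0  4  4
 0  0  0 32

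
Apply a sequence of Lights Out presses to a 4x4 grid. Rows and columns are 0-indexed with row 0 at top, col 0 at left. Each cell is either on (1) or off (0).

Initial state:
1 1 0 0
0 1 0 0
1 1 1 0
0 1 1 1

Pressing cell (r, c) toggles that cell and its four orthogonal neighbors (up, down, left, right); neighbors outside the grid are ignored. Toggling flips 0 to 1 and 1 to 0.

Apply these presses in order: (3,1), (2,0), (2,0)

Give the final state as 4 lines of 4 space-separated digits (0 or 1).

After press 1 at (3,1):
1 1 0 0
0 1 0 0
1 0 1 0
1 0 0 1

After press 2 at (2,0):
1 1 0 0
1 1 0 0
0 1 1 0
0 0 0 1

After press 3 at (2,0):
1 1 0 0
0 1 0 0
1 0 1 0
1 0 0 1

Answer: 1 1 0 0
0 1 0 0
1 0 1 0
1 0 0 1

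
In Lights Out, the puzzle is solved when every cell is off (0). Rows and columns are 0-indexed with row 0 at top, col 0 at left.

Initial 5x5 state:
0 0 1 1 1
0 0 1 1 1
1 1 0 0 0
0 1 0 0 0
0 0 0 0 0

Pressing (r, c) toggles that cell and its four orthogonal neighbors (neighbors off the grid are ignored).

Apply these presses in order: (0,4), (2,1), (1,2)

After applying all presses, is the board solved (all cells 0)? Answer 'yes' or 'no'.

After press 1 at (0,4):
0 0 1 0 0
0 0 1 1 0
1 1 0 0 0
0 1 0 0 0
0 0 0 0 0

After press 2 at (2,1):
0 0 1 0 0
0 1 1 1 0
0 0 1 0 0
0 0 0 0 0
0 0 0 0 0

After press 3 at (1,2):
0 0 0 0 0
0 0 0 0 0
0 0 0 0 0
0 0 0 0 0
0 0 0 0 0

Lights still on: 0

Answer: yes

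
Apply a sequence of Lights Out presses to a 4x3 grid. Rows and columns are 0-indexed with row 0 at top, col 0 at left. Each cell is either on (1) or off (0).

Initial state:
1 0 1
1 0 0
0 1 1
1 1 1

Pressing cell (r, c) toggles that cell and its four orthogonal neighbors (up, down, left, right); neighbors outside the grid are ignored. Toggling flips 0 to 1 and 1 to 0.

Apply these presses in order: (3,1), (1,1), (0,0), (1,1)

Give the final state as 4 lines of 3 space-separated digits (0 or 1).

Answer: 0 1 1
0 0 0
0 0 1
0 0 0

Derivation:
After press 1 at (3,1):
1 0 1
1 0 0
0 0 1
0 0 0

After press 2 at (1,1):
1 1 1
0 1 1
0 1 1
0 0 0

After press 3 at (0,0):
0 0 1
1 1 1
0 1 1
0 0 0

After press 4 at (1,1):
0 1 1
0 0 0
0 0 1
0 0 0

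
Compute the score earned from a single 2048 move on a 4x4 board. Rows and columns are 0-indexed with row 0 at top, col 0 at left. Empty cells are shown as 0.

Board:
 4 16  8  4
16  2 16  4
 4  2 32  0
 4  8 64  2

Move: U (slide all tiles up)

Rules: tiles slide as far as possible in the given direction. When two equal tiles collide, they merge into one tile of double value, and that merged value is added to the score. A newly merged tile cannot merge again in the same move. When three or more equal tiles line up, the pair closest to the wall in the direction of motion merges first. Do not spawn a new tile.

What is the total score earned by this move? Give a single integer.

Slide up:
col 0: [4, 16, 4, 4] -> [4, 16, 8, 0]  score +8 (running 8)
col 1: [16, 2, 2, 8] -> [16, 4, 8, 0]  score +4 (running 12)
col 2: [8, 16, 32, 64] -> [8, 16, 32, 64]  score +0 (running 12)
col 3: [4, 4, 0, 2] -> [8, 2, 0, 0]  score +8 (running 20)
Board after move:
 4 16  8  8
16  4 16  2
 8  8 32  0
 0  0 64  0

Answer: 20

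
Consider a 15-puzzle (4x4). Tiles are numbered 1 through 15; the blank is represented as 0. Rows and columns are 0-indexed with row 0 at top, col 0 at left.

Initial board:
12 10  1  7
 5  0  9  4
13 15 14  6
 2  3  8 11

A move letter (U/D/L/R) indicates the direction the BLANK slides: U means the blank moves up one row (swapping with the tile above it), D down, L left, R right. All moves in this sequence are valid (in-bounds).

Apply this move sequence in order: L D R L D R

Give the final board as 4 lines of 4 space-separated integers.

After move 1 (L):
12 10  1  7
 0  5  9  4
13 15 14  6
 2  3  8 11

After move 2 (D):
12 10  1  7
13  5  9  4
 0 15 14  6
 2  3  8 11

After move 3 (R):
12 10  1  7
13  5  9  4
15  0 14  6
 2  3  8 11

After move 4 (L):
12 10  1  7
13  5  9  4
 0 15 14  6
 2  3  8 11

After move 5 (D):
12 10  1  7
13  5  9  4
 2 15 14  6
 0  3  8 11

After move 6 (R):
12 10  1  7
13  5  9  4
 2 15 14  6
 3  0  8 11

Answer: 12 10  1  7
13  5  9  4
 2 15 14  6
 3  0  8 11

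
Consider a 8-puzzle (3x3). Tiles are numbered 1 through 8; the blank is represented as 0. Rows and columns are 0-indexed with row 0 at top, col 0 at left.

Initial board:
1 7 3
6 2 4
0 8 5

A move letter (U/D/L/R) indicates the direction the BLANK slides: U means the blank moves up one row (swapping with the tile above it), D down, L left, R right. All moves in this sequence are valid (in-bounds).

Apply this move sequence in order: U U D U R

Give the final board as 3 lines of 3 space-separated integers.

After move 1 (U):
1 7 3
0 2 4
6 8 5

After move 2 (U):
0 7 3
1 2 4
6 8 5

After move 3 (D):
1 7 3
0 2 4
6 8 5

After move 4 (U):
0 7 3
1 2 4
6 8 5

After move 5 (R):
7 0 3
1 2 4
6 8 5

Answer: 7 0 3
1 2 4
6 8 5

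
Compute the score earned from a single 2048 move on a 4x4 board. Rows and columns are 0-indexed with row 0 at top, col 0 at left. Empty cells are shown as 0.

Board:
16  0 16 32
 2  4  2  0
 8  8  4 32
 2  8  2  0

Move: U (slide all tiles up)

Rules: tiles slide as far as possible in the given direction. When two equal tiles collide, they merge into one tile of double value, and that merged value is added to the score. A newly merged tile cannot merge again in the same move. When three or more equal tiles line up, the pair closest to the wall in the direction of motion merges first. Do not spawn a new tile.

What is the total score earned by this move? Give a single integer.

Answer: 80

Derivation:
Slide up:
col 0: [16, 2, 8, 2] -> [16, 2, 8, 2]  score +0 (running 0)
col 1: [0, 4, 8, 8] -> [4, 16, 0, 0]  score +16 (running 16)
col 2: [16, 2, 4, 2] -> [16, 2, 4, 2]  score +0 (running 16)
col 3: [32, 0, 32, 0] -> [64, 0, 0, 0]  score +64 (running 80)
Board after move:
16  4 16 64
 2 16  2  0
 8  0  4  0
 2  0  2  0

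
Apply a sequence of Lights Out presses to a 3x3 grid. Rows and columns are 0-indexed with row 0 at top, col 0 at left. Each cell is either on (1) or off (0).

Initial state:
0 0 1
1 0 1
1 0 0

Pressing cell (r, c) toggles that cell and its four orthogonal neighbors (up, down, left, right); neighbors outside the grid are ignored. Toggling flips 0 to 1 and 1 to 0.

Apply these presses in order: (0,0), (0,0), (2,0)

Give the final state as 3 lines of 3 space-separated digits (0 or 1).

After press 1 at (0,0):
1 1 1
0 0 1
1 0 0

After press 2 at (0,0):
0 0 1
1 0 1
1 0 0

After press 3 at (2,0):
0 0 1
0 0 1
0 1 0

Answer: 0 0 1
0 0 1
0 1 0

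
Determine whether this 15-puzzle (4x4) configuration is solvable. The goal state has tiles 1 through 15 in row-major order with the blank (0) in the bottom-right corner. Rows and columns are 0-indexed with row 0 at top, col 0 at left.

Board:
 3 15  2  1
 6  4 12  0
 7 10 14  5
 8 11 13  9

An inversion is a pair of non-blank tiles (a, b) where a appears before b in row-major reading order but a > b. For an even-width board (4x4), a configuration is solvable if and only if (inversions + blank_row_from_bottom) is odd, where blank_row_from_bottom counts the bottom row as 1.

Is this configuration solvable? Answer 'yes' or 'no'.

Inversions: 35
Blank is in row 1 (0-indexed from top), which is row 3 counting from the bottom (bottom = 1).
35 + 3 = 38, which is even, so the puzzle is not solvable.

Answer: no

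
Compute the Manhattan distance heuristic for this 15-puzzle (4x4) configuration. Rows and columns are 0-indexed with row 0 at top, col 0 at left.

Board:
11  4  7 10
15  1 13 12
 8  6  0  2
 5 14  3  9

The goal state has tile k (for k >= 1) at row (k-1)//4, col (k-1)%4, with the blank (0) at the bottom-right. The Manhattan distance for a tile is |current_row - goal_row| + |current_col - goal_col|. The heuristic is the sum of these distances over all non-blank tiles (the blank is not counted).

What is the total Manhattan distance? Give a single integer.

Answer: 40

Derivation:
Tile 11: at (0,0), goal (2,2), distance |0-2|+|0-2| = 4
Tile 4: at (0,1), goal (0,3), distance |0-0|+|1-3| = 2
Tile 7: at (0,2), goal (1,2), distance |0-1|+|2-2| = 1
Tile 10: at (0,3), goal (2,1), distance |0-2|+|3-1| = 4
Tile 15: at (1,0), goal (3,2), distance |1-3|+|0-2| = 4
Tile 1: at (1,1), goal (0,0), distance |1-0|+|1-0| = 2
Tile 13: at (1,2), goal (3,0), distance |1-3|+|2-0| = 4
Tile 12: at (1,3), goal (2,3), distance |1-2|+|3-3| = 1
Tile 8: at (2,0), goal (1,3), distance |2-1|+|0-3| = 4
Tile 6: at (2,1), goal (1,1), distance |2-1|+|1-1| = 1
Tile 2: at (2,3), goal (0,1), distance |2-0|+|3-1| = 4
Tile 5: at (3,0), goal (1,0), distance |3-1|+|0-0| = 2
Tile 14: at (3,1), goal (3,1), distance |3-3|+|1-1| = 0
Tile 3: at (3,2), goal (0,2), distance |3-0|+|2-2| = 3
Tile 9: at (3,3), goal (2,0), distance |3-2|+|3-0| = 4
Sum: 4 + 2 + 1 + 4 + 4 + 2 + 4 + 1 + 4 + 1 + 4 + 2 + 0 + 3 + 4 = 40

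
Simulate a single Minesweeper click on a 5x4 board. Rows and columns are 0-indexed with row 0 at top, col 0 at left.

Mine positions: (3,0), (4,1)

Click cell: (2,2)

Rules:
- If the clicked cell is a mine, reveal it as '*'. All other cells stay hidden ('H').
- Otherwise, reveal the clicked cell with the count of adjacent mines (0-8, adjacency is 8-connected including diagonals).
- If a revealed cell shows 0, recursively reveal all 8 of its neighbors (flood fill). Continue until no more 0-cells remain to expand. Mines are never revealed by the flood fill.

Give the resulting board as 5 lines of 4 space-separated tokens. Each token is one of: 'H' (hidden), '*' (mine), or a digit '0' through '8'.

0 0 0 0
0 0 0 0
1 1 0 0
H 2 1 0
H H 1 0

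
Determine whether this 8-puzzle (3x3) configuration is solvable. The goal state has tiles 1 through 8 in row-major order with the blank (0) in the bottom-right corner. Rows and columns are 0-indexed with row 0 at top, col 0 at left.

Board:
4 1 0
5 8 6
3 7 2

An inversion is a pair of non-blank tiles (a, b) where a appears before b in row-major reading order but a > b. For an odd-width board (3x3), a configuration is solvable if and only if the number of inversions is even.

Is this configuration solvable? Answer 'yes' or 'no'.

Answer: no

Derivation:
Inversions (pairs i<j in row-major order where tile[i] > tile[j] > 0): 13
13 is odd, so the puzzle is not solvable.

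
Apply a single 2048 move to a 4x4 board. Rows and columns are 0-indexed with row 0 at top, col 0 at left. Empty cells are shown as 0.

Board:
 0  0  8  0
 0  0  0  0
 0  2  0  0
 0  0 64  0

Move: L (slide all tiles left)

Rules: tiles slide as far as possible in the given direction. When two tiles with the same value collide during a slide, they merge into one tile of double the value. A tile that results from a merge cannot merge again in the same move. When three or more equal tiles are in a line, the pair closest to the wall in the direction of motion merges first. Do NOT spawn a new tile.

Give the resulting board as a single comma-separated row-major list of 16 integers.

Slide left:
row 0: [0, 0, 8, 0] -> [8, 0, 0, 0]
row 1: [0, 0, 0, 0] -> [0, 0, 0, 0]
row 2: [0, 2, 0, 0] -> [2, 0, 0, 0]
row 3: [0, 0, 64, 0] -> [64, 0, 0, 0]

Answer: 8, 0, 0, 0, 0, 0, 0, 0, 2, 0, 0, 0, 64, 0, 0, 0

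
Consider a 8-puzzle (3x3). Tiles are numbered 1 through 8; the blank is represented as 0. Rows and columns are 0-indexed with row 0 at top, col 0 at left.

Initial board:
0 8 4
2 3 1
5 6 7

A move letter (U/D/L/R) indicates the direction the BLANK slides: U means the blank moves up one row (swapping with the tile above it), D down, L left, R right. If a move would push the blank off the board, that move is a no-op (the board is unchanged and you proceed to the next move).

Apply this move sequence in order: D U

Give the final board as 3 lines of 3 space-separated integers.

Answer: 0 8 4
2 3 1
5 6 7

Derivation:
After move 1 (D):
2 8 4
0 3 1
5 6 7

After move 2 (U):
0 8 4
2 3 1
5 6 7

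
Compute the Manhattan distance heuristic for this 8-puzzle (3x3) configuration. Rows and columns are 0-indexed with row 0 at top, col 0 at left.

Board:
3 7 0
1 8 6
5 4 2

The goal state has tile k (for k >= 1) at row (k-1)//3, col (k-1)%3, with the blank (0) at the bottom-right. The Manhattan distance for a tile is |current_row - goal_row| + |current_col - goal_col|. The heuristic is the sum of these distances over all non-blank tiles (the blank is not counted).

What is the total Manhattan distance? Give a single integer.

Answer: 14

Derivation:
Tile 3: at (0,0), goal (0,2), distance |0-0|+|0-2| = 2
Tile 7: at (0,1), goal (2,0), distance |0-2|+|1-0| = 3
Tile 1: at (1,0), goal (0,0), distance |1-0|+|0-0| = 1
Tile 8: at (1,1), goal (2,1), distance |1-2|+|1-1| = 1
Tile 6: at (1,2), goal (1,2), distance |1-1|+|2-2| = 0
Tile 5: at (2,0), goal (1,1), distance |2-1|+|0-1| = 2
Tile 4: at (2,1), goal (1,0), distance |2-1|+|1-0| = 2
Tile 2: at (2,2), goal (0,1), distance |2-0|+|2-1| = 3
Sum: 2 + 3 + 1 + 1 + 0 + 2 + 2 + 3 = 14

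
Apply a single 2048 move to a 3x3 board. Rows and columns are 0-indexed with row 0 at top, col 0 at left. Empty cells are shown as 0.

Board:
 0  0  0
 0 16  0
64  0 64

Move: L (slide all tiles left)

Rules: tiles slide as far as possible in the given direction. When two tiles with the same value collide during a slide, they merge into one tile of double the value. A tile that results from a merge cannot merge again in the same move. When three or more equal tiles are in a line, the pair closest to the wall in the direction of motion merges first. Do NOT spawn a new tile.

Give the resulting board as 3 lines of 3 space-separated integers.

Answer:   0   0   0
 16   0   0
128   0   0

Derivation:
Slide left:
row 0: [0, 0, 0] -> [0, 0, 0]
row 1: [0, 16, 0] -> [16, 0, 0]
row 2: [64, 0, 64] -> [128, 0, 0]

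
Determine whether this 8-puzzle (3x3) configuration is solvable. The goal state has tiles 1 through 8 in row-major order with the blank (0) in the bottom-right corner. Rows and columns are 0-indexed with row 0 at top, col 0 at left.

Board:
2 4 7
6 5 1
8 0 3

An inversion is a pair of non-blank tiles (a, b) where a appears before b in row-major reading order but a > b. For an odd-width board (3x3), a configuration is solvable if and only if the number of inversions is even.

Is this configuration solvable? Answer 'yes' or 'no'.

Inversions (pairs i<j in row-major order where tile[i] > tile[j] > 0): 13
13 is odd, so the puzzle is not solvable.

Answer: no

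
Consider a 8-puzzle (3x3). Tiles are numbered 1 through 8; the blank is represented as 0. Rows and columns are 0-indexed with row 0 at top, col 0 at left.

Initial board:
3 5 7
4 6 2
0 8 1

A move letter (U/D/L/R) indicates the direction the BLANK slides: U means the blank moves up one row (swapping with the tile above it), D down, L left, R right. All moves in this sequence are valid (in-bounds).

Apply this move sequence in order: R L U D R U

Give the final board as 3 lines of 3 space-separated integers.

Answer: 3 5 7
4 0 2
8 6 1

Derivation:
After move 1 (R):
3 5 7
4 6 2
8 0 1

After move 2 (L):
3 5 7
4 6 2
0 8 1

After move 3 (U):
3 5 7
0 6 2
4 8 1

After move 4 (D):
3 5 7
4 6 2
0 8 1

After move 5 (R):
3 5 7
4 6 2
8 0 1

After move 6 (U):
3 5 7
4 0 2
8 6 1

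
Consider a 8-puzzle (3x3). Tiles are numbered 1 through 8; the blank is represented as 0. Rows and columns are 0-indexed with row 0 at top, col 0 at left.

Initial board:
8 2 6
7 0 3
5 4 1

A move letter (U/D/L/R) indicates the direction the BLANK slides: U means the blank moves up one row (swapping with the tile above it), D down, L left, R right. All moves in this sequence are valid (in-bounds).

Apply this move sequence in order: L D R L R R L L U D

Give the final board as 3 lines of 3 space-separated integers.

After move 1 (L):
8 2 6
0 7 3
5 4 1

After move 2 (D):
8 2 6
5 7 3
0 4 1

After move 3 (R):
8 2 6
5 7 3
4 0 1

After move 4 (L):
8 2 6
5 7 3
0 4 1

After move 5 (R):
8 2 6
5 7 3
4 0 1

After move 6 (R):
8 2 6
5 7 3
4 1 0

After move 7 (L):
8 2 6
5 7 3
4 0 1

After move 8 (L):
8 2 6
5 7 3
0 4 1

After move 9 (U):
8 2 6
0 7 3
5 4 1

After move 10 (D):
8 2 6
5 7 3
0 4 1

Answer: 8 2 6
5 7 3
0 4 1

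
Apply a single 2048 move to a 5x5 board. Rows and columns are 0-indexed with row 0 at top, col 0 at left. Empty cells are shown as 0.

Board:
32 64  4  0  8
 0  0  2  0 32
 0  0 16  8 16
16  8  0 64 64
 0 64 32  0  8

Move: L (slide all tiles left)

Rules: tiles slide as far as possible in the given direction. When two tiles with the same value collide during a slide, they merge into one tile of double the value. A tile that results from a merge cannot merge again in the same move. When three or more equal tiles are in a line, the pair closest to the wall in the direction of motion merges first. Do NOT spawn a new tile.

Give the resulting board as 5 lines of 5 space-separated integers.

Slide left:
row 0: [32, 64, 4, 0, 8] -> [32, 64, 4, 8, 0]
row 1: [0, 0, 2, 0, 32] -> [2, 32, 0, 0, 0]
row 2: [0, 0, 16, 8, 16] -> [16, 8, 16, 0, 0]
row 3: [16, 8, 0, 64, 64] -> [16, 8, 128, 0, 0]
row 4: [0, 64, 32, 0, 8] -> [64, 32, 8, 0, 0]

Answer:  32  64   4   8   0
  2  32   0   0   0
 16   8  16   0   0
 16   8 128   0   0
 64  32   8   0   0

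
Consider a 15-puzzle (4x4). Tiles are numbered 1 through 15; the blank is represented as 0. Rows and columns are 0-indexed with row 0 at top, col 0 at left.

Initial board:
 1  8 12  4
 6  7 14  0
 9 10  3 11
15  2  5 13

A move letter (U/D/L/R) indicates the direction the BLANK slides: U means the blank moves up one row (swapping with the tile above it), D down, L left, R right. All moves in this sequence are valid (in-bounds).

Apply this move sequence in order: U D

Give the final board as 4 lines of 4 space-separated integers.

Answer:  1  8 12  4
 6  7 14  0
 9 10  3 11
15  2  5 13

Derivation:
After move 1 (U):
 1  8 12  0
 6  7 14  4
 9 10  3 11
15  2  5 13

After move 2 (D):
 1  8 12  4
 6  7 14  0
 9 10  3 11
15  2  5 13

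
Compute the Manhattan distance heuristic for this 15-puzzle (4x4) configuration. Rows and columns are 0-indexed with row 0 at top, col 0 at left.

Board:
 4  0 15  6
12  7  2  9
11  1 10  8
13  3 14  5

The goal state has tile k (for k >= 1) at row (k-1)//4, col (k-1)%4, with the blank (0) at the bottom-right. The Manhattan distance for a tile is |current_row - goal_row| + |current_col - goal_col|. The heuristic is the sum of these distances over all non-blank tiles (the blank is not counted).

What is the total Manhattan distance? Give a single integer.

Answer: 37

Derivation:
Tile 4: (0,0)->(0,3) = 3
Tile 15: (0,2)->(3,2) = 3
Tile 6: (0,3)->(1,1) = 3
Tile 12: (1,0)->(2,3) = 4
Tile 7: (1,1)->(1,2) = 1
Tile 2: (1,2)->(0,1) = 2
Tile 9: (1,3)->(2,0) = 4
Tile 11: (2,0)->(2,2) = 2
Tile 1: (2,1)->(0,0) = 3
Tile 10: (2,2)->(2,1) = 1
Tile 8: (2,3)->(1,3) = 1
Tile 13: (3,0)->(3,0) = 0
Tile 3: (3,1)->(0,2) = 4
Tile 14: (3,2)->(3,1) = 1
Tile 5: (3,3)->(1,0) = 5
Sum: 3 + 3 + 3 + 4 + 1 + 2 + 4 + 2 + 3 + 1 + 1 + 0 + 4 + 1 + 5 = 37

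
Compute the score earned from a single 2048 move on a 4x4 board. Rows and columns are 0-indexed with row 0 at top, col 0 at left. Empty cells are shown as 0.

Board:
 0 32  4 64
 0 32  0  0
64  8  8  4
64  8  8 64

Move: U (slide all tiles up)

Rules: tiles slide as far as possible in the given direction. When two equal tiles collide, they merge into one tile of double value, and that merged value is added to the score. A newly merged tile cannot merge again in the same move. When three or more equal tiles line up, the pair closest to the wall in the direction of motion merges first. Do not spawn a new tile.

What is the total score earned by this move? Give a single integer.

Answer: 224

Derivation:
Slide up:
col 0: [0, 0, 64, 64] -> [128, 0, 0, 0]  score +128 (running 128)
col 1: [32, 32, 8, 8] -> [64, 16, 0, 0]  score +80 (running 208)
col 2: [4, 0, 8, 8] -> [4, 16, 0, 0]  score +16 (running 224)
col 3: [64, 0, 4, 64] -> [64, 4, 64, 0]  score +0 (running 224)
Board after move:
128  64   4  64
  0  16  16   4
  0   0   0  64
  0   0   0   0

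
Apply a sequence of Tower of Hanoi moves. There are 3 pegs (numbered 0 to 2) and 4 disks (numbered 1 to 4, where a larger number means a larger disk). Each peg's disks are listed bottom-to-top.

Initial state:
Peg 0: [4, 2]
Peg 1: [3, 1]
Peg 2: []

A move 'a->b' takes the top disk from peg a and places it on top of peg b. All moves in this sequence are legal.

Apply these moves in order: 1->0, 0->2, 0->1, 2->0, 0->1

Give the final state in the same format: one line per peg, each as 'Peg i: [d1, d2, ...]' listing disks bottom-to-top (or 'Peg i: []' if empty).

After move 1 (1->0):
Peg 0: [4, 2, 1]
Peg 1: [3]
Peg 2: []

After move 2 (0->2):
Peg 0: [4, 2]
Peg 1: [3]
Peg 2: [1]

After move 3 (0->1):
Peg 0: [4]
Peg 1: [3, 2]
Peg 2: [1]

After move 4 (2->0):
Peg 0: [4, 1]
Peg 1: [3, 2]
Peg 2: []

After move 5 (0->1):
Peg 0: [4]
Peg 1: [3, 2, 1]
Peg 2: []

Answer: Peg 0: [4]
Peg 1: [3, 2, 1]
Peg 2: []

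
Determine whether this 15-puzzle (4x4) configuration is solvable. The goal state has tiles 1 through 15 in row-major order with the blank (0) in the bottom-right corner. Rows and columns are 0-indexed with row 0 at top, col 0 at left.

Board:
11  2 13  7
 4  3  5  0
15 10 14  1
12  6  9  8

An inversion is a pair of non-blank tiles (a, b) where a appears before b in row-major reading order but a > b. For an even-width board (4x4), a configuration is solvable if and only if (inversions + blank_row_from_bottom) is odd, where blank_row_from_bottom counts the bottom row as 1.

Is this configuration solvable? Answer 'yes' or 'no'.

Answer: yes

Derivation:
Inversions: 50
Blank is in row 1 (0-indexed from top), which is row 3 counting from the bottom (bottom = 1).
50 + 3 = 53, which is odd, so the puzzle is solvable.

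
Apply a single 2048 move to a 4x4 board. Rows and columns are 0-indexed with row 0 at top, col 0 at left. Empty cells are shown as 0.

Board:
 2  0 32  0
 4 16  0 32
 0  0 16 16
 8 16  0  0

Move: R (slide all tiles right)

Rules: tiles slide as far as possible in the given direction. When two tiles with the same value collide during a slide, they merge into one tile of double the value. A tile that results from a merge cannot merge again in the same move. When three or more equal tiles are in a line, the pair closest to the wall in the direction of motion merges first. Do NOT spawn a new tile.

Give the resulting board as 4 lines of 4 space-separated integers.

Slide right:
row 0: [2, 0, 32, 0] -> [0, 0, 2, 32]
row 1: [4, 16, 0, 32] -> [0, 4, 16, 32]
row 2: [0, 0, 16, 16] -> [0, 0, 0, 32]
row 3: [8, 16, 0, 0] -> [0, 0, 8, 16]

Answer:  0  0  2 32
 0  4 16 32
 0  0  0 32
 0  0  8 16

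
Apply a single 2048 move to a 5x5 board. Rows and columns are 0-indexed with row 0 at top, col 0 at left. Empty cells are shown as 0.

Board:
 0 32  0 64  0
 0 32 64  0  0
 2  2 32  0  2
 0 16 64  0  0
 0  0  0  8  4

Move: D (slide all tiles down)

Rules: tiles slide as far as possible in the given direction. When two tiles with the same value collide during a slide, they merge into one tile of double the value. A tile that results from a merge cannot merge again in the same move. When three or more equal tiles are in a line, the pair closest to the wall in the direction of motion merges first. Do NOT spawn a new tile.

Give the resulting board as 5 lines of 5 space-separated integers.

Answer:  0  0  0  0  0
 0  0  0  0  0
 0 64 64  0  0
 0  2 32 64  2
 2 16 64  8  4

Derivation:
Slide down:
col 0: [0, 0, 2, 0, 0] -> [0, 0, 0, 0, 2]
col 1: [32, 32, 2, 16, 0] -> [0, 0, 64, 2, 16]
col 2: [0, 64, 32, 64, 0] -> [0, 0, 64, 32, 64]
col 3: [64, 0, 0, 0, 8] -> [0, 0, 0, 64, 8]
col 4: [0, 0, 2, 0, 4] -> [0, 0, 0, 2, 4]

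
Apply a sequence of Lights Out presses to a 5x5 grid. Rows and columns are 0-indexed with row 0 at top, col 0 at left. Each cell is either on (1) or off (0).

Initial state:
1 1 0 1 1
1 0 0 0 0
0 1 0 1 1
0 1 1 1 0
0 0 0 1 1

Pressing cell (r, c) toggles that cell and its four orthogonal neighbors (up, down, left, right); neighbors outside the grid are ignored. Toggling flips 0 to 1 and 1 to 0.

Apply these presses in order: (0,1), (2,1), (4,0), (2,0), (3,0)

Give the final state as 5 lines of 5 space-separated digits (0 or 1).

After press 1 at (0,1):
0 0 1 1 1
1 1 0 0 0
0 1 0 1 1
0 1 1 1 0
0 0 0 1 1

After press 2 at (2,1):
0 0 1 1 1
1 0 0 0 0
1 0 1 1 1
0 0 1 1 0
0 0 0 1 1

After press 3 at (4,0):
0 0 1 1 1
1 0 0 0 0
1 0 1 1 1
1 0 1 1 0
1 1 0 1 1

After press 4 at (2,0):
0 0 1 1 1
0 0 0 0 0
0 1 1 1 1
0 0 1 1 0
1 1 0 1 1

After press 5 at (3,0):
0 0 1 1 1
0 0 0 0 0
1 1 1 1 1
1 1 1 1 0
0 1 0 1 1

Answer: 0 0 1 1 1
0 0 0 0 0
1 1 1 1 1
1 1 1 1 0
0 1 0 1 1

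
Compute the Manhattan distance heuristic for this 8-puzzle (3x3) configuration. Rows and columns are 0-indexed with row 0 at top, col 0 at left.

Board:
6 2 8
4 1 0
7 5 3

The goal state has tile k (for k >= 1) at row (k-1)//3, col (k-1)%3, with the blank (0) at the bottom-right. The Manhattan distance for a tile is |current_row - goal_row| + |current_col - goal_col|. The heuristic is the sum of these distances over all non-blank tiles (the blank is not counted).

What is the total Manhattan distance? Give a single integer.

Answer: 11

Derivation:
Tile 6: at (0,0), goal (1,2), distance |0-1|+|0-2| = 3
Tile 2: at (0,1), goal (0,1), distance |0-0|+|1-1| = 0
Tile 8: at (0,2), goal (2,1), distance |0-2|+|2-1| = 3
Tile 4: at (1,0), goal (1,0), distance |1-1|+|0-0| = 0
Tile 1: at (1,1), goal (0,0), distance |1-0|+|1-0| = 2
Tile 7: at (2,0), goal (2,0), distance |2-2|+|0-0| = 0
Tile 5: at (2,1), goal (1,1), distance |2-1|+|1-1| = 1
Tile 3: at (2,2), goal (0,2), distance |2-0|+|2-2| = 2
Sum: 3 + 0 + 3 + 0 + 2 + 0 + 1 + 2 = 11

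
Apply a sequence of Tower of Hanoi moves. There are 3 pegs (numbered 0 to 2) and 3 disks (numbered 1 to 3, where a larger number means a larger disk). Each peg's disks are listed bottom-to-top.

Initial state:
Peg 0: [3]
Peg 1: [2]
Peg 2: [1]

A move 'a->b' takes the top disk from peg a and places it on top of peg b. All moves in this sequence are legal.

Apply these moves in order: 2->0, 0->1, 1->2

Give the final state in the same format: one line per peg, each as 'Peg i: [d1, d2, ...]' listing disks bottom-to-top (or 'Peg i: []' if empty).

After move 1 (2->0):
Peg 0: [3, 1]
Peg 1: [2]
Peg 2: []

After move 2 (0->1):
Peg 0: [3]
Peg 1: [2, 1]
Peg 2: []

After move 3 (1->2):
Peg 0: [3]
Peg 1: [2]
Peg 2: [1]

Answer: Peg 0: [3]
Peg 1: [2]
Peg 2: [1]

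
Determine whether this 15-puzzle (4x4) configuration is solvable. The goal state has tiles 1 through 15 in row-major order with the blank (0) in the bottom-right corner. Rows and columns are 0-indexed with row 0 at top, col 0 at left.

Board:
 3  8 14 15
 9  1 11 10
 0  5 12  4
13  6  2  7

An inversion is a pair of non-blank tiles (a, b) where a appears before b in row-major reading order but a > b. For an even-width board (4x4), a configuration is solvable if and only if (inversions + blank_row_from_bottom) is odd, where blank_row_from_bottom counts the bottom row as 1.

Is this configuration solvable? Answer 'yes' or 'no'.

Inversions: 58
Blank is in row 2 (0-indexed from top), which is row 2 counting from the bottom (bottom = 1).
58 + 2 = 60, which is even, so the puzzle is not solvable.

Answer: no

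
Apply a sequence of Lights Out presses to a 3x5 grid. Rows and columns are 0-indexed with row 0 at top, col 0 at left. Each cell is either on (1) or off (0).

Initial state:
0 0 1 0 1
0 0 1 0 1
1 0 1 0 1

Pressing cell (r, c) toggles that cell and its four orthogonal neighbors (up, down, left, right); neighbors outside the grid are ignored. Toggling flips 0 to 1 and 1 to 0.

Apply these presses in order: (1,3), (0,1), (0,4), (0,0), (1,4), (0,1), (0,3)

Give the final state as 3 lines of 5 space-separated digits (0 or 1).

After press 1 at (1,3):
0 0 1 1 1
0 0 0 1 0
1 0 1 1 1

After press 2 at (0,1):
1 1 0 1 1
0 1 0 1 0
1 0 1 1 1

After press 3 at (0,4):
1 1 0 0 0
0 1 0 1 1
1 0 1 1 1

After press 4 at (0,0):
0 0 0 0 0
1 1 0 1 1
1 0 1 1 1

After press 5 at (1,4):
0 0 0 0 1
1 1 0 0 0
1 0 1 1 0

After press 6 at (0,1):
1 1 1 0 1
1 0 0 0 0
1 0 1 1 0

After press 7 at (0,3):
1 1 0 1 0
1 0 0 1 0
1 0 1 1 0

Answer: 1 1 0 1 0
1 0 0 1 0
1 0 1 1 0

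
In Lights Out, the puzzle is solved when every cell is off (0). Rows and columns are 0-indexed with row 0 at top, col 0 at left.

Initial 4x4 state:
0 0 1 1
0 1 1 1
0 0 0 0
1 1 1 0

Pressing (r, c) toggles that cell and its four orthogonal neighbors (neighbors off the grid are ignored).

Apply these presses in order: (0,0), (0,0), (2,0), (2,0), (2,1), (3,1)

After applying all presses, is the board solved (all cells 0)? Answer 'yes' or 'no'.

After press 1 at (0,0):
1 1 1 1
1 1 1 1
0 0 0 0
1 1 1 0

After press 2 at (0,0):
0 0 1 1
0 1 1 1
0 0 0 0
1 1 1 0

After press 3 at (2,0):
0 0 1 1
1 1 1 1
1 1 0 0
0 1 1 0

After press 4 at (2,0):
0 0 1 1
0 1 1 1
0 0 0 0
1 1 1 0

After press 5 at (2,1):
0 0 1 1
0 0 1 1
1 1 1 0
1 0 1 0

After press 6 at (3,1):
0 0 1 1
0 0 1 1
1 0 1 0
0 1 0 0

Lights still on: 7

Answer: no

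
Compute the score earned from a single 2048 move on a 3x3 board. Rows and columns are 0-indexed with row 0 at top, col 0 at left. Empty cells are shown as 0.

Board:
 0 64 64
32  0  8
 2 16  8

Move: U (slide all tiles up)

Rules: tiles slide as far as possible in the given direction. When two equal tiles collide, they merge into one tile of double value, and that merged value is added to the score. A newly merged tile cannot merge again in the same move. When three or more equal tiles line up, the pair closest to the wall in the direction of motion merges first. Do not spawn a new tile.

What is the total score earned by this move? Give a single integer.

Answer: 16

Derivation:
Slide up:
col 0: [0, 32, 2] -> [32, 2, 0]  score +0 (running 0)
col 1: [64, 0, 16] -> [64, 16, 0]  score +0 (running 0)
col 2: [64, 8, 8] -> [64, 16, 0]  score +16 (running 16)
Board after move:
32 64 64
 2 16 16
 0  0  0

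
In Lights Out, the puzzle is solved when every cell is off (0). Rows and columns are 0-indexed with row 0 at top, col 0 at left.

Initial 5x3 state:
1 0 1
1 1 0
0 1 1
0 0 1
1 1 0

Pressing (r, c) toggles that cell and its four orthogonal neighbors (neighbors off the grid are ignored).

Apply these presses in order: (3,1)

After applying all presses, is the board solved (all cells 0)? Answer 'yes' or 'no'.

Answer: no

Derivation:
After press 1 at (3,1):
1 0 1
1 1 0
0 0 1
1 1 0
1 0 0

Lights still on: 8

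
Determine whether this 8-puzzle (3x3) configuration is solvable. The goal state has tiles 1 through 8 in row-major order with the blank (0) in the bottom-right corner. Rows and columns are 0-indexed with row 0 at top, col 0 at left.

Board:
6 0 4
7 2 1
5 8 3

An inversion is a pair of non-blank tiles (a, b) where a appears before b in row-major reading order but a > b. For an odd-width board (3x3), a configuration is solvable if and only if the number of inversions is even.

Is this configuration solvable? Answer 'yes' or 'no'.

Inversions (pairs i<j in row-major order where tile[i] > tile[j] > 0): 15
15 is odd, so the puzzle is not solvable.

Answer: no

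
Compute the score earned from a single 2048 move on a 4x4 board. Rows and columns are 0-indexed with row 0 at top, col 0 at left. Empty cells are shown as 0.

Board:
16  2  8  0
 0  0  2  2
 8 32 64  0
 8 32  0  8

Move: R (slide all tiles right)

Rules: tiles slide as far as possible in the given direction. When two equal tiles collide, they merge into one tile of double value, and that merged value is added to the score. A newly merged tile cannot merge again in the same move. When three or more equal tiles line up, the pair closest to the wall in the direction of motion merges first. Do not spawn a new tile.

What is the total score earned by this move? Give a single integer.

Slide right:
row 0: [16, 2, 8, 0] -> [0, 16, 2, 8]  score +0 (running 0)
row 1: [0, 0, 2, 2] -> [0, 0, 0, 4]  score +4 (running 4)
row 2: [8, 32, 64, 0] -> [0, 8, 32, 64]  score +0 (running 4)
row 3: [8, 32, 0, 8] -> [0, 8, 32, 8]  score +0 (running 4)
Board after move:
 0 16  2  8
 0  0  0  4
 0  8 32 64
 0  8 32  8

Answer: 4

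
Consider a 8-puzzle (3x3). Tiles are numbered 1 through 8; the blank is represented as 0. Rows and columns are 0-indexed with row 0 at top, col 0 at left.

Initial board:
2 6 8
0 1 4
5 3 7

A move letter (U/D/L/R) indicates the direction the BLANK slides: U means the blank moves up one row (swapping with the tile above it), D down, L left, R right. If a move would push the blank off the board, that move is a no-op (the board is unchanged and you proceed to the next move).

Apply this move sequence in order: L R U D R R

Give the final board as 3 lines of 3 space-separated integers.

After move 1 (L):
2 6 8
0 1 4
5 3 7

After move 2 (R):
2 6 8
1 0 4
5 3 7

After move 3 (U):
2 0 8
1 6 4
5 3 7

After move 4 (D):
2 6 8
1 0 4
5 3 7

After move 5 (R):
2 6 8
1 4 0
5 3 7

After move 6 (R):
2 6 8
1 4 0
5 3 7

Answer: 2 6 8
1 4 0
5 3 7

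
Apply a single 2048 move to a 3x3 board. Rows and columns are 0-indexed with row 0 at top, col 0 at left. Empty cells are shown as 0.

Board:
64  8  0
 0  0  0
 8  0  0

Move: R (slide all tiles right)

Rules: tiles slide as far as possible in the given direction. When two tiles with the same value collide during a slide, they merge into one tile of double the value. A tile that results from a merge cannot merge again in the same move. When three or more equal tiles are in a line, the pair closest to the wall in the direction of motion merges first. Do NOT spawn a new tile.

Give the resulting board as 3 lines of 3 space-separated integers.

Answer:  0 64  8
 0  0  0
 0  0  8

Derivation:
Slide right:
row 0: [64, 8, 0] -> [0, 64, 8]
row 1: [0, 0, 0] -> [0, 0, 0]
row 2: [8, 0, 0] -> [0, 0, 8]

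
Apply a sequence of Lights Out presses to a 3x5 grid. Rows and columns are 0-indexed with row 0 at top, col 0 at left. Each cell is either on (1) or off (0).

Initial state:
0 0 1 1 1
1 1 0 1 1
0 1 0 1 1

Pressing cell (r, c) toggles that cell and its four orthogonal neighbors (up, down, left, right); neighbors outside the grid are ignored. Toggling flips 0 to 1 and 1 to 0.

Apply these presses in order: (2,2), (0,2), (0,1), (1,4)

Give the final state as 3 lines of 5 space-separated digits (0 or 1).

Answer: 1 0 1 0 0
1 0 0 0 0
0 0 1 0 0

Derivation:
After press 1 at (2,2):
0 0 1 1 1
1 1 1 1 1
0 0 1 0 1

After press 2 at (0,2):
0 1 0 0 1
1 1 0 1 1
0 0 1 0 1

After press 3 at (0,1):
1 0 1 0 1
1 0 0 1 1
0 0 1 0 1

After press 4 at (1,4):
1 0 1 0 0
1 0 0 0 0
0 0 1 0 0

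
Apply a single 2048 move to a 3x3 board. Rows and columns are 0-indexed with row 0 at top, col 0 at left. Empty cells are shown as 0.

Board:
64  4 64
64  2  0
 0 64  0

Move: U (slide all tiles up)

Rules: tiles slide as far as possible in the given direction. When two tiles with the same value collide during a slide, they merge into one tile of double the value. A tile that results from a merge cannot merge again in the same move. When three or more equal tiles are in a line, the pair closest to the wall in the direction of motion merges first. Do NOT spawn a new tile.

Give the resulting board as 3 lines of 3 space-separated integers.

Answer: 128   4  64
  0   2   0
  0  64   0

Derivation:
Slide up:
col 0: [64, 64, 0] -> [128, 0, 0]
col 1: [4, 2, 64] -> [4, 2, 64]
col 2: [64, 0, 0] -> [64, 0, 0]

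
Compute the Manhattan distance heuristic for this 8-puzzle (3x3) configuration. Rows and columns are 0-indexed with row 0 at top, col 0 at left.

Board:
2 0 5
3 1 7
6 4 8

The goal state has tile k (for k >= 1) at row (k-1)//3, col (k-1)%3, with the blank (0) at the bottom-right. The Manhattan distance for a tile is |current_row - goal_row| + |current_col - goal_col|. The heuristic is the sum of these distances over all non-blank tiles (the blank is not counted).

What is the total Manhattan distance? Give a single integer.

Answer: 17

Derivation:
Tile 2: (0,0)->(0,1) = 1
Tile 5: (0,2)->(1,1) = 2
Tile 3: (1,0)->(0,2) = 3
Tile 1: (1,1)->(0,0) = 2
Tile 7: (1,2)->(2,0) = 3
Tile 6: (2,0)->(1,2) = 3
Tile 4: (2,1)->(1,0) = 2
Tile 8: (2,2)->(2,1) = 1
Sum: 1 + 2 + 3 + 2 + 3 + 3 + 2 + 1 = 17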